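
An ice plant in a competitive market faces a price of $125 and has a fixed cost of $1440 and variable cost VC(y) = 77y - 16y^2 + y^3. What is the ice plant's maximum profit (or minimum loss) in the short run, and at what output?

AVC = 77 - 16y + y^2 has its minimum $13 at y = 8; price $125 clears that bar, so the firm operates.
MC = 77 - 32y + 3y^2. Setting P = MC and taking the root on the rising branch gives y* = 12.
TR = 125·12 = 1500. TC = 1440 + 348 = 1788. Profit = 1500 − 1788 = -$288.
That loss of $288 beats the $1440 the firm would lose by shutting down; producing recovers $1152 of fixed cost.

Profit = -$288 at y = 12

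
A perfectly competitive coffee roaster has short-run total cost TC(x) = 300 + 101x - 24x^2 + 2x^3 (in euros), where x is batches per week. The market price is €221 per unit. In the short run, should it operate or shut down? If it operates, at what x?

Produce at x = 10

Strip out fixed cost: VC = 101x - 24x^2 + 2x^3. Then AVC = 101 - 24x + 2x^2 and MC = 101 - 48x + 6x^2.
The AVC parabola has its vertex at x = 24/4 = 6, where AVC = 101 - 24·6 + 2·6^2 = €29.
Because €221 ≥ €29, revenue can cover variable cost; the firm operates.
P = MC gives -120 - 48x + 6x^2 = 0, with roots -2 and 10. Take the larger (rising MC): x* = 10.
Check: AVC at x = 10 is €61 ≤ P, so revenue covers variable cost.
Profit = P·x − TC = 221·10 − 910 = €1300.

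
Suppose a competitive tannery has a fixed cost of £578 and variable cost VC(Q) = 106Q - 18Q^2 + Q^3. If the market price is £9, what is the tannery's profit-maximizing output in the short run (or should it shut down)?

Strip out fixed cost: VC = 106Q - 18Q^2 + Q^3. Then AVC = 106 - 18Q + Q^2 and MC = 106 - 36Q + 3Q^2.
AVC hits its minimum where MC = AVC, at Q = 9, giving min AVC = 106 - 18·9 + 9^2 = £25.
Since P = £9 < min AVC = £25, price fails to cover variable cost at any output.
The firm minimizes its loss by shutting down and losing only its fixed cost of £578.

Shut down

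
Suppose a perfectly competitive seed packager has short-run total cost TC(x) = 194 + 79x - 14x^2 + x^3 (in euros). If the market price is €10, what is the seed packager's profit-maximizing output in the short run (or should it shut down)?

Shut down

Strip out fixed cost: VC = 79x - 14x^2 + x^3. Then AVC = 79 - 14x + x^2 and MC = 79 - 28x + 3x^2.
The AVC parabola has its vertex at x = 14/2 = 7, where AVC = 79 - 14·7 + 7^2 = €30.
With P < min AVC (€10 < €30), every unit sold adds to the loss.
The firm minimizes its loss by shutting down and losing only its fixed cost of €194.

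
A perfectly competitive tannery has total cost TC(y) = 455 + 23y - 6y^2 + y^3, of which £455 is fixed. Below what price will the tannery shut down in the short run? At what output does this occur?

£14 per unit, at y = 3

The shutdown price is the minimum of AVC. VC = 23y - 6y^2 + y^3, so AVC = 23 - 6y + y^2.
At the minimum of AVC, MC = AVC. MC = 23 - 12y + 3y^2; setting MC = AVC gives 2y^2 - 6y = 0, so y = 3. min AVC = 14.
The firm shuts down for any P below £14.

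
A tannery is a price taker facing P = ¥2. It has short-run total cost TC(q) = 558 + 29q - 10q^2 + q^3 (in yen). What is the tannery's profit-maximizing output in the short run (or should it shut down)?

Strip out fixed cost: VC = 29q - 10q^2 + q^3. Then AVC = 29 - 10q + q^2 and MC = 29 - 20q + 3q^2.
AVC is minimized where dAVC/dq = -10 + 2q = 0, at q = 5; min AVC = 29 - 10·5 + 5^2 = ¥4.
With P < min AVC (¥2 < ¥4), every unit sold adds to the loss.
Shutting down limits the loss to fixed cost, ¥558.

Shut down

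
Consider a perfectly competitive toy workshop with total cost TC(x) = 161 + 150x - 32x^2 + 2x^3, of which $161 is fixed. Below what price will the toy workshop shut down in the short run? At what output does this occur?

$22 per unit, at x = 8

Short-run supply begins at min AVC. From VC = 150x - 32x^2 + 2x^3, AVC = 150 - 32x + 2x^2.
dAVC/dx = -32 + 4x = 0 gives x = 8. min AVC = 150 - 32·8 + 2·8^2 = 22.
So the shutdown price is $22.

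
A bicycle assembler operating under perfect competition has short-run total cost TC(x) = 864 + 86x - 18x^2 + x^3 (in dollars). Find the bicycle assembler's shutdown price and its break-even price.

AVC = 86 - 18x + x^2; minimized at x = 9, giving min AVC = $5. That is the shutdown price.
ATC = 864/x + 86 - 18x + x^2. Setting dATC/dx = −864/x^2 − 18 + 2x = 0 gives x = 12 (since 2·12^3 − 18·12^2 = 864).
min ATC = 864/12 + 86 − 18·12 + 12^2 = $86. That is the break-even price.
For $5 ≤ P < $86 the firm produces at a loss; below $5 it shuts down.

Shutdown price = $5; break-even price = $86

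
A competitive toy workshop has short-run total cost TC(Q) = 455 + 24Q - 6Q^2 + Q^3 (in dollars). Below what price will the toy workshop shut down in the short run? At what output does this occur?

Short-run supply begins at min AVC. From VC = 24Q - 6Q^2 + Q^3, AVC = 24 - 6Q + Q^2.
At the minimum of AVC, MC = AVC. MC = 24 - 12Q + 3Q^2; setting MC = AVC gives 2Q^2 - 6Q = 0, so Q = 3. min AVC = 15.
So the shutdown price is $15.

$15 per unit, at Q = 3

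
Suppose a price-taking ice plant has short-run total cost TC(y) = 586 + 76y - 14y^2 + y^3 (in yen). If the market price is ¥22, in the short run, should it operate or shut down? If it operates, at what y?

Shut down

Variable cost is VC = 76y - 14y^2 + y^3, so AVC = VC/y = 76 - 14y + y^2 and MC = dTC/dy = 76 - 28y + 3y^2.
AVC is minimized where dAVC/dy = -14 + 2y = 0, at y = 7; min AVC = 76 - 14·7 + 7^2 = ¥27.
With P < min AVC (¥22 < ¥27), every unit sold adds to the loss.
Best response: produce nothing and absorb the ¥586 fixed cost.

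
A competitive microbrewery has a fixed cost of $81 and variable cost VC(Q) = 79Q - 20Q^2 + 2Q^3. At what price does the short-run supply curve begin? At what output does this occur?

$29 per unit, at Q = 5

Short-run supply begins at min AVC. From VC = 79Q - 20Q^2 + 2Q^3, AVC = 79 - 20Q + 2Q^2.
At the minimum of AVC, MC = AVC. MC = 79 - 40Q + 6Q^2; setting MC = AVC gives 4Q^2 - 20Q = 0, so Q = 5. min AVC = 29.
For P < $29 the firm produces nothing.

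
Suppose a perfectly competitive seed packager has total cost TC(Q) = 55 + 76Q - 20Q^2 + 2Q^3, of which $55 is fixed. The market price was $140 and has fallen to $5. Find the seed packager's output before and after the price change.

Output falls from 8 to 0 (the firm shuts down)

AVC = 76 - 20Q + 2Q^2, minimized at Q = 5 where min AVC = $26. MC = 76 - 40Q + 6Q^2.
At P = $140 ≥ min AVC, set P = MC on the rising branch: Q = 8.
At P = $5 < min AVC = $26, price no longer covers variable cost at any output, so the firm shuts down: Q = 0.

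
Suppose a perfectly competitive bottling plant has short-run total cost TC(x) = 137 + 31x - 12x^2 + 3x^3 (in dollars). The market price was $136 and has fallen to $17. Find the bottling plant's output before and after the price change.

AVC = 31 - 12x + 3x^2, minimized at x = 2 where min AVC = $19. MC = 31 - 24x + 9x^2.
At P = $136 ≥ min AVC, set P = MC on the rising branch: x = 5.
At P = $17 < min AVC = $19, price no longer covers variable cost at any output, so the firm shuts down: x = 0.

Output falls from 5 to 0 (the firm shuts down)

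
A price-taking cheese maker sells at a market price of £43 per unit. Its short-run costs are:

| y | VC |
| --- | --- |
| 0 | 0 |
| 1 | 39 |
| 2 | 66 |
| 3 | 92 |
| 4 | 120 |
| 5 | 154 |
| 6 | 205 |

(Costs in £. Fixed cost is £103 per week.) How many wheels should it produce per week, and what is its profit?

y = 5; profit = -£42

Profit at each row (π = 43y − TC): y=0: -103; y=1: -99; y=2: -83; y=3: -66; y=4: -51; y=5: -42; y=6: -50.
Profit is maximized at y = 5. AVC there is 154/5 = £30.80 ≤ P, so producing beats shutting down (which would give -£103).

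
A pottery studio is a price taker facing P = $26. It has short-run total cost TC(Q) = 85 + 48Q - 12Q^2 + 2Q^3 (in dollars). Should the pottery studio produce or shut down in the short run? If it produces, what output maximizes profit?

From TC, MC = TC'(Q) = 48 - 24Q + 6Q^2 and AVC = VC/Q = 48 - 12Q + 2Q^2.
AVC hits its minimum where MC = AVC, at Q = 3, giving min AVC = 48 - 12·3 + 2·3^2 = $30.
With P < min AVC ($26 < $30), every unit sold adds to the loss.
Shutting down limits the loss to fixed cost, $85.

Shut down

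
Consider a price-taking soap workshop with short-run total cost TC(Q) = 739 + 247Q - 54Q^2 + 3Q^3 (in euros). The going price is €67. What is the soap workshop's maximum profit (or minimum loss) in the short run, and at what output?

Profit = -€139 at Q = 10

AVC = 247 - 54Q + 3Q^2 has its minimum €4 at Q = 9; price €67 clears that bar, so the firm operates.
MC = 247 - 108Q + 9Q^2. Setting P = MC and taking the root on the rising branch gives Q* = 10.
TR = 67·10 = 670. TC = 739 + 70 = 809. Profit = 670 − 809 = -€139.
By producing, the firm covers all variable cost plus €600 of fixed cost; shutting down would lose the full €739.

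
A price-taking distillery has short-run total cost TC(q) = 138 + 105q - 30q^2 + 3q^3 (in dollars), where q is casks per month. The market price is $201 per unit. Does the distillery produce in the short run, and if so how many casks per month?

Variable cost is VC = 105q - 30q^2 + 3q^3, so AVC = VC/q = 105 - 30q + 3q^2 and MC = dTC/dq = 105 - 60q + 9q^2.
AVC hits its minimum where MC = AVC, at q = 5, giving min AVC = 105 - 30·5 + 3·5^2 = $30.
P = $201 exceeds min AVC = $30, so the firm stays open.
Set P = MC: 201 = 105 - 60q + 9q^2 → -96 - 60q + 9q^2 = 0. The roots are q = -4/3 and q = 8; the profit-maximizing output is on the rising part of MC, so q* = 8.
Check: AVC at q = 8 is $57 ≤ P, so revenue covers variable cost.
Profit = P·q − TC = 201·8 − 594 = $1014.

Produce at q = 8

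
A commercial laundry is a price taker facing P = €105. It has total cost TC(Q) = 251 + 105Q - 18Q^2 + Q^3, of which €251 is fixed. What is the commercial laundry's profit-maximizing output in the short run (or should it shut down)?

Variable cost is VC = 105Q - 18Q^2 + Q^3, so AVC = VC/Q = 105 - 18Q + Q^2 and MC = dTC/dQ = 105 - 36Q + 3Q^2.
AVC is minimized where dAVC/dQ = -18 + 2Q = 0, at Q = 9; min AVC = 105 - 18·9 + 9^2 = €24.
Because €105 ≥ €24, revenue can cover variable cost; the firm operates.
Set P = MC: 105 = 105 - 36Q + 3Q^2 → -36Q + 3Q^2 = 0. The roots are Q = 0 and Q = 12; the profit-maximizing output is on the rising part of MC, so Q* = 12.
Check: AVC at Q = 12 is €33 ≤ P, so revenue covers variable cost.
Profit = P·Q − TC = 105·12 − 647 = €613.

Produce at Q = 12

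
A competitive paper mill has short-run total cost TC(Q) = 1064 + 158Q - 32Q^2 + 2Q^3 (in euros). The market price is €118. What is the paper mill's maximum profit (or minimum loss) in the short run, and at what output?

Profit = -€264 at Q = 10

AVC = 158 - 32Q + 2Q^2; min AVC = €30 at Q = 8. Since P = €118 ≥ min AVC, the firm produces.
MC = 158 - 64Q + 6Q^2. Setting P = MC and taking the root on the rising branch gives Q* = 10.
TR = 118·10 = 1180. TC = 1064 + 380 = 1444. Profit = 1180 − 1444 = -€264.
Shutting down would mean losing the fixed cost of €1064, so operating at a loss of €264 is better by €800.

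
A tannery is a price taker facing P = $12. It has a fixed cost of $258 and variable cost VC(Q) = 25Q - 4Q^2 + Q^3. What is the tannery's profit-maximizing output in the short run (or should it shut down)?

Variable cost is VC = 25Q - 4Q^2 + Q^3, so AVC = VC/Q = 25 - 4Q + Q^2 and MC = dTC/dQ = 25 - 8Q + 3Q^2.
AVC is minimized where dAVC/dQ = -4 + 2Q = 0, at Q = 2; min AVC = 25 - 4·2 + 2^2 = $21.
P = $12 lies below min AVC = $21; no output level covers variable cost.
Shutting down limits the loss to fixed cost, $258.

Shut down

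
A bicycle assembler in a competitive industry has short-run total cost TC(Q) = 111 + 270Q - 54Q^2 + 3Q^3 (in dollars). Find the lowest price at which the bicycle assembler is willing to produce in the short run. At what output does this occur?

$27 per unit, at Q = 9

The shutdown price is the minimum of AVC. VC = 270Q - 54Q^2 + 3Q^3, so AVC = 270 - 54Q + 3Q^2.
At the minimum of AVC, MC = AVC. MC = 270 - 108Q + 9Q^2; setting MC = AVC gives 6Q^2 - 54Q = 0, so Q = 9. min AVC = 27.
The firm shuts down for any P below $27.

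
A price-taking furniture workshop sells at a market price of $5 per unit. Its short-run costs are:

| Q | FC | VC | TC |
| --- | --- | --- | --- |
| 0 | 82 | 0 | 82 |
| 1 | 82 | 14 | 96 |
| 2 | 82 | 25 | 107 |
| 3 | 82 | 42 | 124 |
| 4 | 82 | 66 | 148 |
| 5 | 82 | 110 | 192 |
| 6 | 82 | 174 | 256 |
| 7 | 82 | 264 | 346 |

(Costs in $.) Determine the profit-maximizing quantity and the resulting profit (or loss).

Profit at each row (π = 5Q − TC): Q=0: -82; Q=1: -91; Q=2: -97; Q=3: -109; Q=4: -128; Q=5: -167; Q=6: -226; Q=7: -311.
Profit is highest at Q = 0. Equivalently, the lowest AVC in the table is 25/2 ≈ $12.50 at Q = 2, and P = $5 falls below it — price never covers variable cost, so the firm shuts down and loses only its fixed cost.

Q = 0 (shut down); profit = -$82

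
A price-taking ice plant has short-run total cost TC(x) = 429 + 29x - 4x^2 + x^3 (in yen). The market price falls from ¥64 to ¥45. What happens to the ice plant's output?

Output falls from 5 to 4

AVC = 29 - 4x + x^2, minimized at x = 2 where min AVC = ¥25. MC = 29 - 8x + 3x^2.
With P = ¥64 above the shutdown price, P = MC gives x = 5.
At P = ¥45 ≥ min AVC, set P = MC: x = 4. The firm stays open but cuts output.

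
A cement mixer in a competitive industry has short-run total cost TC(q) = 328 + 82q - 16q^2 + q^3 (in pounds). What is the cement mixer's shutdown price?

£18 per unit

Short-run supply begins at min AVC. From VC = 82q - 16q^2 + q^3, AVC = 82 - 16q + q^2.
dAVC/dq = -16 + 2q = 0 gives q = 8. min AVC = 82 - 16·8 + 8^2 = 18.
For P < £18 the firm produces nothing.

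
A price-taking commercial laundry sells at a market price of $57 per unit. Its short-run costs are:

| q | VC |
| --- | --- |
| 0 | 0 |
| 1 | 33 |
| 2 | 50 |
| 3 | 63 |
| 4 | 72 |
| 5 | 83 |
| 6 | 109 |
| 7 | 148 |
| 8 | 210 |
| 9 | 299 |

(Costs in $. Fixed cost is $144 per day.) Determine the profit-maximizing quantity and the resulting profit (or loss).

q = 7; profit = $107

Profit at each row (π = 57q − TC): q=0: -144; q=1: -120; q=2: -80; q=3: -36; q=4: 12; q=5: 58; q=6: 89; q=7: 107; q=8: 102; q=9: 70.
Profit is maximized at q = 7. AVC there is 148/7 = $21.14 ≤ P, so producing beats shutting down (which would give -$144).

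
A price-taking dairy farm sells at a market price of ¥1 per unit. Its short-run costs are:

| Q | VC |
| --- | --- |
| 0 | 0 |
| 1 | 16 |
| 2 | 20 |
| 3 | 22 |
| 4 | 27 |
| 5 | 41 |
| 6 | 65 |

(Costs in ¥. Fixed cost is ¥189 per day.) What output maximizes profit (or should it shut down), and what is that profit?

Q = 0 (shut down); profit = -¥189

Tabulate TR − TC: Q=0: -189; Q=1: -204; Q=2: -207; Q=3: -208; Q=4: -212; Q=5: -225; Q=6: -248.
Profit is highest at Q = 0. Equivalently, the lowest AVC in the table is 27/4 ≈ ¥6.75 at Q = 4, and P = ¥1 falls below it — price never covers variable cost, so the firm shuts down and loses only its fixed cost.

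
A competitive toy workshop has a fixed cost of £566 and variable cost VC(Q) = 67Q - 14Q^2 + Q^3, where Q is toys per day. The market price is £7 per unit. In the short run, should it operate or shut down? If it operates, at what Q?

Variable cost is VC = 67Q - 14Q^2 + Q^3, so AVC = VC/Q = 67 - 14Q + Q^2 and MC = dTC/dQ = 67 - 28Q + 3Q^2.
The AVC parabola has its vertex at Q = 14/2 = 7, where AVC = 67 - 14·7 + 7^2 = £18.
With P < min AVC (£7 < £18), every unit sold adds to the loss.
The firm minimizes its loss by shutting down and losing only its fixed cost of £566.

Shut down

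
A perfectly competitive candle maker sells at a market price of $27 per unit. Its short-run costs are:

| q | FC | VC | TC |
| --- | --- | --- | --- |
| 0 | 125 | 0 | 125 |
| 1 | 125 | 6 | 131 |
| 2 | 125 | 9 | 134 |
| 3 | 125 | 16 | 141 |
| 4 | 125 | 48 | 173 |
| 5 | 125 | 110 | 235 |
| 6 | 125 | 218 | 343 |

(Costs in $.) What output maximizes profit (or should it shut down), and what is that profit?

Tabulate TR − TC: q=0: -125; q=1: -104; q=2: -80; q=3: -60; q=4: -65; q=5: -100; q=6: -181.
Profit is maximized at q = 3. AVC there is 16/3 = $5.33 ≤ P, so producing beats shutting down (which would give -$125).

q = 3; profit = -$60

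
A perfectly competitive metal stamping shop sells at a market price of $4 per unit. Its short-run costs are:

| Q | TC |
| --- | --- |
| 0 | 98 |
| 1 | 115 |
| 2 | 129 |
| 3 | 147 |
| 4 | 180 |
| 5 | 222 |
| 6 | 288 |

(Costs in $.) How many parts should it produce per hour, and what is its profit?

Q = 0 (shut down); profit = -$98

Profit at each row (π = 4Q − TC): Q=0: -98; Q=1: -111; Q=2: -121; Q=3: -135; Q=4: -164; Q=5: -202; Q=6: -264.
Profit is highest at Q = 0. Equivalently, the lowest AVC in the table is 31/2 ≈ $15.50 at Q = 2, and P = $4 falls below it — price never covers variable cost, so the firm shuts down and loses only its fixed cost.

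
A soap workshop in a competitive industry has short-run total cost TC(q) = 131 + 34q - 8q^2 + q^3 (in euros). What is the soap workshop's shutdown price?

€18 per unit

The shutdown price is the minimum of AVC. VC = 34q - 8q^2 + q^3, so AVC = 34 - 8q + q^2.
dAVC/dq = -8 + 2q = 0 gives q = 4. min AVC = 34 - 8·4 + 4^2 = 18.
The firm shuts down for any P below €18.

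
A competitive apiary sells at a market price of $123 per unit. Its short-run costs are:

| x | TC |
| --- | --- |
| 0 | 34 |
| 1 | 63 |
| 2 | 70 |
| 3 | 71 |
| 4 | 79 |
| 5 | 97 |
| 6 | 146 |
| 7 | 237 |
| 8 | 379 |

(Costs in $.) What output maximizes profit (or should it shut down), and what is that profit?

x = 7; profit = $624

Profit at each row (π = 123x − TC): x=0: -34; x=1: 60; x=2: 176; x=3: 298; x=4: 413; x=5: 518; x=6: 592; x=7: 624; x=8: 605.
Profit is maximized at x = 7. AVC there is 203/7 = $29 ≤ P, so producing beats shutting down (which would give -$34).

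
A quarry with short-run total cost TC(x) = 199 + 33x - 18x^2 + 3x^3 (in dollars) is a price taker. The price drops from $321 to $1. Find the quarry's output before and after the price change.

Output falls from 8 to 0 (the firm shuts down)

AVC = 33 - 18x + 3x^2, minimized at x = 3 where min AVC = $6. MC = 33 - 36x + 9x^2.
At P = $321 ≥ min AVC, set P = MC on the rising branch: x = 8.
At P = $1 < min AVC = $6, price no longer covers variable cost at any output, so the firm shuts down: x = 0.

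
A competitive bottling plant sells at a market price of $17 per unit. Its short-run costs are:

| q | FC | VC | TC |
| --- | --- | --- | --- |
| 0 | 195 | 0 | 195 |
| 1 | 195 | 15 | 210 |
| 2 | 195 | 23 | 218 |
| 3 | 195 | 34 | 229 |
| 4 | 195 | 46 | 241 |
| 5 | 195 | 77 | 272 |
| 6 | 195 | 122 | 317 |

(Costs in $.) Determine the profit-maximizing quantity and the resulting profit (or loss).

Compute π = P·q − TC at each output: q=0: -195; q=1: -193; q=2: -184; q=3: -178; q=4: -173; q=5: -187; q=6: -215.
Profit is maximized at q = 4. AVC there is 46/4 = $11.50 ≤ P, so producing beats shutting down (which would give -$195).

q = 4; profit = -$173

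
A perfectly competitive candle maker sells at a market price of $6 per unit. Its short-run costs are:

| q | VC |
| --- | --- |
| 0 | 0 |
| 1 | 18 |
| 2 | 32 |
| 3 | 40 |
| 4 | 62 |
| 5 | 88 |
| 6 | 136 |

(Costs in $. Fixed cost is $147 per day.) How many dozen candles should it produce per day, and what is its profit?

q = 0 (shut down); profit = -$147

Tabulate TR − TC: q=0: -147; q=1: -159; q=2: -167; q=3: -169; q=4: -185; q=5: -205; q=6: -247.
Profit is highest at q = 0. Equivalently, the lowest AVC in the table is 40/3 ≈ $13.33 at q = 3, and P = $6 falls below it — price never covers variable cost, so the firm shuts down and loses only its fixed cost.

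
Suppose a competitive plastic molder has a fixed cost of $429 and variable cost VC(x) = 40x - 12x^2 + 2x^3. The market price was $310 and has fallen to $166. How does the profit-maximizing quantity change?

MC = 40 - 24x + 6x^2; the shutdown threshold is min AVC = $22 (at x = 3).
At P = $310 ≥ min AVC, set P = MC on the rising branch: x = 9.
At P = $166 ≥ min AVC, set P = MC: x = 7. The firm stays open but cuts output.

Output falls from 9 to 7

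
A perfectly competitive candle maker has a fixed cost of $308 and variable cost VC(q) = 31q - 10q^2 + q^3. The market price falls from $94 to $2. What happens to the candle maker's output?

MC = 31 - 20q + 3q^2; the shutdown threshold is min AVC = $6 (at q = 5).
At P = $94 ≥ min AVC, set P = MC on the rising branch: q = 9.
At P = $2 < min AVC = $6, price no longer covers variable cost at any output, so the firm shuts down: q = 0.

Output falls from 9 to 0 (the firm shuts down)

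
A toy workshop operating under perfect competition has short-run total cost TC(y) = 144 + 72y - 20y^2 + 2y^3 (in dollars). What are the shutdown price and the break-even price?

Shutdown price = $22; break-even price = $48

AVC = 72 - 20y + 2y^2; minimized at y = 5, giving min AVC = $22. That is the shutdown price.
ATC = 144/y + 72 - 20y + 2y^2. Setting dATC/dy = −144/y^2 − 20 + 4y = 0 gives y = 6 (since 4·6^3 − 20·6^2 = 144).
min ATC = 144/6 + 72 − 20·6 + 2·6^2 = $48. That is the break-even price.
For $22 ≤ P < $48 the firm produces at a loss; below $22 it shuts down.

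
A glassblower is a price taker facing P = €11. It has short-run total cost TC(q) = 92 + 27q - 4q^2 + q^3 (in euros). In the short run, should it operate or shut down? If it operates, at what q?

Variable cost is VC = 27q - 4q^2 + q^3, so AVC = VC/q = 27 - 4q + q^2 and MC = dTC/dq = 27 - 8q + 3q^2.
AVC hits its minimum where MC = AVC, at q = 2, giving min AVC = 27 - 4·2 + 2^2 = €23.
Since P = €11 < min AVC = €23, price fails to cover variable cost at any output.
The firm minimizes its loss by shutting down and losing only its fixed cost of €92.

Shut down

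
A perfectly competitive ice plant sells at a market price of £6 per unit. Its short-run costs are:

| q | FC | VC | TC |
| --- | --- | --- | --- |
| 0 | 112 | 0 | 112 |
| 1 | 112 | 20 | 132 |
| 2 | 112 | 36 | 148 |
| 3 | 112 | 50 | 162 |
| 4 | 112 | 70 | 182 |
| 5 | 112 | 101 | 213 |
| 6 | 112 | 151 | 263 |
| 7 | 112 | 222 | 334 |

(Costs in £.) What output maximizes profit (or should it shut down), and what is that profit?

Profit at each row (π = 6q − TC): q=0: -112; q=1: -126; q=2: -136; q=3: -144; q=4: -158; q=5: -183; q=6: -227; q=7: -292.
Profit is highest at q = 0. Equivalently, the lowest AVC in the table is 50/3 ≈ £16.67 at q = 3, and P = £6 falls below it — price never covers variable cost, so the firm shuts down and loses only its fixed cost.

q = 0 (shut down); profit = -£112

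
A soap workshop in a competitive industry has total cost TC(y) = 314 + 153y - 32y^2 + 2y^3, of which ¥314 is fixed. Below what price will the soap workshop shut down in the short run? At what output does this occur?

¥25 per unit, at y = 8

Short-run supply begins at min AVC. From VC = 153y - 32y^2 + 2y^3, AVC = 153 - 32y + 2y^2.
dAVC/dy = -32 + 4y = 0 gives y = 8. min AVC = 153 - 32·8 + 2·8^2 = 25.
For P < ¥25 the firm produces nothing.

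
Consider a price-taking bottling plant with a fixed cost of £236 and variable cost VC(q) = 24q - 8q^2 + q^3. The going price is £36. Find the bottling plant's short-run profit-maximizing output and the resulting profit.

AVC = 24 - 8q + q^2; min AVC = £8 at q = 4. Since P = £36 ≥ min AVC, the firm produces.
MC = 24 - 16q + 3q^2. Setting P = MC and taking the root on the rising branch gives q* = 6.
TR = 36·6 = 216. TC = 236 + 72 = 308. Profit = 216 − 308 = -£92.
Shutting down would mean losing the fixed cost of £236, so operating at a loss of £92 is better by £144.

Profit = -£92 at q = 6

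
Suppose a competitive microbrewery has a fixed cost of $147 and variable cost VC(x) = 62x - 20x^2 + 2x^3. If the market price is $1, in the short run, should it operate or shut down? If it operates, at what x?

Shut down

From TC, MC = TC'(x) = 62 - 40x + 6x^2 and AVC = VC/x = 62 - 20x + 2x^2.
The AVC parabola has its vertex at x = 20/4 = 5, where AVC = 62 - 20·5 + 2·5^2 = $12.
With P < min AVC ($1 < $12), every unit sold adds to the loss.
Best response: produce nothing and absorb the $147 fixed cost.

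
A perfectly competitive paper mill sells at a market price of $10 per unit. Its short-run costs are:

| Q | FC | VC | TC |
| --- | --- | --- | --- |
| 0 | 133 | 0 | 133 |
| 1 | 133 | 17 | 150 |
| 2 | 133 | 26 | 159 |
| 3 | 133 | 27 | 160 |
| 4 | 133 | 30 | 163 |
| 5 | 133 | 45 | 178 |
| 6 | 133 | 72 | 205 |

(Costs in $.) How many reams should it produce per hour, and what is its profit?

Tabulate TR − TC: Q=0: -133; Q=1: -140; Q=2: -139; Q=3: -130; Q=4: -123; Q=5: -128; Q=6: -145.
Profit is maximized at Q = 4. AVC there is 30/4 = $7.50 ≤ P, so producing beats shutting down (which would give -$133).

Q = 4; profit = -$123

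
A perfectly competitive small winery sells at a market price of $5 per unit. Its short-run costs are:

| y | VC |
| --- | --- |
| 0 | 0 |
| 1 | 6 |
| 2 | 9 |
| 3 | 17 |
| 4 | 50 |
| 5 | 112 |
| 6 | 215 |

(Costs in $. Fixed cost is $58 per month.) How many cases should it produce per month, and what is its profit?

Tabulate TR − TC: y=0: -58; y=1: -59; y=2: -57; y=3: -60; y=4: -88; y=5: -145; y=6: -243.
Profit is maximized at y = 2. AVC there is 9/2 = $4.50 ≤ P, so producing beats shutting down (which would give -$58).

y = 2; profit = -$57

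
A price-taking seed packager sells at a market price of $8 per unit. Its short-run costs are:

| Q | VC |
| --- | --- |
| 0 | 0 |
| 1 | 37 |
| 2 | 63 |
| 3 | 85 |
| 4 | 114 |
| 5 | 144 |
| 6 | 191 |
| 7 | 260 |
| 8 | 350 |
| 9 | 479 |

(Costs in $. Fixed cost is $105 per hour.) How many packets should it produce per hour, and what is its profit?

Tabulate TR − TC: Q=0: -105; Q=1: -134; Q=2: -152; Q=3: -166; Q=4: -187; Q=5: -209; Q=6: -248; Q=7: -309; Q=8: -391; Q=9: -512.
Profit is highest at Q = 0. Equivalently, the lowest AVC in the table is 85/3 ≈ $28.33 at Q = 3, and P = $8 falls below it — price never covers variable cost, so the firm shuts down and loses only its fixed cost.

Q = 0 (shut down); profit = -$105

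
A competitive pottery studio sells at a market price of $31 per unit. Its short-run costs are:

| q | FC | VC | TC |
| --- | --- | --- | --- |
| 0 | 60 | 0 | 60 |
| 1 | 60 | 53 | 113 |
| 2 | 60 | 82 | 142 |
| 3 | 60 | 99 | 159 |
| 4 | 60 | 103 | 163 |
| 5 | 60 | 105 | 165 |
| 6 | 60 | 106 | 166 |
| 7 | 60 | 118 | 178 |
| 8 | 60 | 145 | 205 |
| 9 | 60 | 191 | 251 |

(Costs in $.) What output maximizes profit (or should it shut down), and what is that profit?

q = 8; profit = $43

Compute π = P·q − TC at each output: q=0: -60; q=1: -82; q=2: -80; q=3: -66; q=4: -39; q=5: -10; q=6: 20; q=7: 39; q=8: 43; q=9: 28.
Profit is maximized at q = 8. AVC there is 145/8 = $18.12 ≤ P, so producing beats shutting down (which would give -$60).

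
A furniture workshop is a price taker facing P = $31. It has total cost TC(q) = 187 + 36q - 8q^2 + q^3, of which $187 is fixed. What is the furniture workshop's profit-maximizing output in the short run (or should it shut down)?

From TC, MC = TC'(q) = 36 - 16q + 3q^2 and AVC = VC/q = 36 - 8q + q^2.
AVC is minimized where dAVC/dq = -8 + 2q = 0, at q = 4; min AVC = 36 - 8·4 + 4^2 = $20.
P = $31 exceeds min AVC = $20, so the firm stays open.
Set P = MC: 31 = 36 - 16q + 3q^2 → 5 - 16q + 3q^2 = 0. The roots are q = 1/3 and q = 5; the profit-maximizing output is on the rising part of MC, so q* = 5.
Check: AVC at q = 5 is $21 ≤ P, so revenue covers variable cost.
Profit = P·q − TC = 31·5 − 292 = -$137, a loss, but smaller than the $187 fixed cost the firm would lose by shutting down.

Produce at q = 5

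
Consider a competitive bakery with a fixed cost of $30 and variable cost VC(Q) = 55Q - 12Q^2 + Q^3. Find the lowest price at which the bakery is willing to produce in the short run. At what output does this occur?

The firm shuts down when price falls below the minimum of average variable cost. AVC = VC/Q = 55 - 12Q + Q^2.
At the minimum of AVC, MC = AVC. MC = 55 - 24Q + 3Q^2; setting MC = AVC gives 2Q^2 - 12Q = 0, so Q = 6. min AVC = 19.
The firm shuts down for any P below $19.

$19 per unit, at Q = 6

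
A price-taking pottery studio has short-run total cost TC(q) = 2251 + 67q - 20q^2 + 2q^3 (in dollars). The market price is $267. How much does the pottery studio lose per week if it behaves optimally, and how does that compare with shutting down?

Profit = -$251 at q = 10

AVC = 67 - 20q + 2q^2; min AVC = $17 at q = 5. Since P = $267 ≥ min AVC, the firm produces.
With MC = 67 - 40q + 6q^2, P = MC on the upward-sloping part at q* = 10.
TR = 267·10 = 2670. TC = 2251 + 670 = 2921. Profit = 2670 − 2921 = -$251.
Shutting down would mean losing the fixed cost of $2251, so operating at a loss of $251 is better by $2000.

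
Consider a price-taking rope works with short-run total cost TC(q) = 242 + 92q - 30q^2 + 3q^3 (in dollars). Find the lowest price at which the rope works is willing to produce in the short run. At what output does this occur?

Short-run supply begins at min AVC. From VC = 92q - 30q^2 + 3q^3, AVC = 92 - 30q + 3q^2.
dAVC/dq = -30 + 6q = 0 gives q = 5. min AVC = 92 - 30·5 + 3·5^2 = 17.
So the shutdown price is $17.

$17 per unit, at q = 5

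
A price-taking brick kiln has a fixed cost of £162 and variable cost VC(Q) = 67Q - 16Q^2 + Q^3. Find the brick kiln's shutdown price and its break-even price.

Shutdown price = min AVC. AVC = 67 - 16Q + Q^2, with vertex at Q = 8 and minimum £3.
ATC = 162/Q + 67 - 16Q + Q^2. Setting dATC/dQ = −162/Q^2 − 16 + 2Q = 0 gives Q = 9 (since 2·9^3 − 16·9^2 = 162).
min ATC = 162/9 + 67 − 16·9 + 9^2 = £22. That is the break-even price.
For £3 ≤ P < £22 the firm produces at a loss; below £3 it shuts down.

Shutdown price = £3; break-even price = £22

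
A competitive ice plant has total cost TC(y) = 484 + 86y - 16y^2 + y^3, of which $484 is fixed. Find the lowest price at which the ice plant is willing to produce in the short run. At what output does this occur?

$22 per unit, at y = 8

The shutdown price is the minimum of AVC. VC = 86y - 16y^2 + y^3, so AVC = 86 - 16y + y^2.
At the minimum of AVC, MC = AVC. MC = 86 - 32y + 3y^2; setting MC = AVC gives 2y^2 - 16y = 0, so y = 8. min AVC = 22.
So the shutdown price is $22.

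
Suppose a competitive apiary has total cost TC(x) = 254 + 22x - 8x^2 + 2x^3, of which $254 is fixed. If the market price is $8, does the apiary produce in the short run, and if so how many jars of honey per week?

Strip out fixed cost: VC = 22x - 8x^2 + 2x^3. Then AVC = 22 - 8x + 2x^2 and MC = 22 - 16x + 6x^2.
AVC hits its minimum where MC = AVC, at x = 2, giving min AVC = 22 - 8·2 + 2·2^2 = $14.
With P < min AVC ($8 < $14), every unit sold adds to the loss.
Shutting down limits the loss to fixed cost, $254.

Shut down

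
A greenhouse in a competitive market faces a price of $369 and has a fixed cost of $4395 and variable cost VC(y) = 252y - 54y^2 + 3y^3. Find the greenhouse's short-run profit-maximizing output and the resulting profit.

Profit = -$339 at y = 13

AVC = 252 - 54y + 3y^2 has its minimum $9 at y = 9; price $369 clears that bar, so the firm operates.
With MC = 252 - 108y + 9y^2, P = MC on the upward-sloping part at y* = 13.
TR = 369·13 = 4797. TC = 4395 + 741 = 5136. Profit = 4797 − 5136 = -$339.
By producing, the firm covers all variable cost plus $4056 of fixed cost; shutting down would lose the full $4395.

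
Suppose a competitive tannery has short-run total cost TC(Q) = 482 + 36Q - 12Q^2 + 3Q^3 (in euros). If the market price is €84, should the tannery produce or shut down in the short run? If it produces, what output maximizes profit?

Variable cost is VC = 36Q - 12Q^2 + 3Q^3, so AVC = VC/Q = 36 - 12Q + 3Q^2 and MC = dTC/dQ = 36 - 24Q + 9Q^2.
AVC hits its minimum where MC = AVC, at Q = 2, giving min AVC = 36 - 12·2 + 3·2^2 = €24.
P = €84 exceeds min AVC = €24, so the firm stays open.
P = MC gives -48 - 24Q + 9Q^2 = 0, with roots -4/3 and 4. Take the larger (rising MC): Q* = 4.
Check: AVC at Q = 4 is €36 ≤ P, so revenue covers variable cost.
Profit = P·Q − TC = 84·4 − 626 = -€290, a loss, but smaller than the €482 fixed cost the firm would lose by shutting down.

Produce at Q = 4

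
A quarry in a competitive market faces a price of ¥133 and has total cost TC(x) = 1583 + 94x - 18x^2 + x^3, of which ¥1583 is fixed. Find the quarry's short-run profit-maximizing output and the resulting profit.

Profit = -¥231 at x = 13

AVC = 94 - 18x + x^2; min AVC = ¥13 at x = 9. Since P = ¥133 ≥ min AVC, the firm produces.
With MC = 94 - 36x + 3x^2, P = MC on the upward-sloping part at x* = 13.
TR = 133·13 = 1729. TC = 1583 + 377 = 1960. Profit = 1729 − 1960 = -¥231.
By producing, the firm covers all variable cost plus ¥1352 of fixed cost; shutting down would lose the full ¥1583.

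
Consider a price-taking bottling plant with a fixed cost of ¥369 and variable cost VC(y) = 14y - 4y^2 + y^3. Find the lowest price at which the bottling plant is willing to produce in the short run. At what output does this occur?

¥10 per unit, at y = 2

The firm shuts down when price falls below the minimum of average variable cost. AVC = VC/y = 14 - 4y + y^2.
At the minimum of AVC, MC = AVC. MC = 14 - 8y + 3y^2; setting MC = AVC gives 2y^2 - 4y = 0, so y = 2. min AVC = 10.
So the shutdown price is ¥10.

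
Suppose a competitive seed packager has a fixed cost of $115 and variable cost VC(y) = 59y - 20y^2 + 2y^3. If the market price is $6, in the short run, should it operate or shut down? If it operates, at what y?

Shut down

Strip out fixed cost: VC = 59y - 20y^2 + 2y^3. Then AVC = 59 - 20y + 2y^2 and MC = 59 - 40y + 6y^2.
The AVC parabola has its vertex at y = 20/4 = 5, where AVC = 59 - 20·5 + 2·5^2 = $9.
Since P = $6 < min AVC = $9, price fails to cover variable cost at any output.
Best response: produce nothing and absorb the $115 fixed cost.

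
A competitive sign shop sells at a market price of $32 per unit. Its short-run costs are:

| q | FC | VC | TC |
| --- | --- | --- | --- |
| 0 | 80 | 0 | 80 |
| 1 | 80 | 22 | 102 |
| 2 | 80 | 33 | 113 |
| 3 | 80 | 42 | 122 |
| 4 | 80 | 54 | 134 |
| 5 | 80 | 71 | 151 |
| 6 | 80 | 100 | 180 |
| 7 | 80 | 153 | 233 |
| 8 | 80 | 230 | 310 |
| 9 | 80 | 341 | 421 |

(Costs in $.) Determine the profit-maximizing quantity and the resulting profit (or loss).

q = 6; profit = $12

Profit at each row (π = 32q − TC): q=0: -80; q=1: -70; q=2: -49; q=3: -26; q=4: -6; q=5: 9; q=6: 12; q=7: -9; q=8: -54; q=9: -133.
Profit is maximized at q = 6. AVC there is 100/6 = $16.67 ≤ P, so producing beats shutting down (which would give -$80).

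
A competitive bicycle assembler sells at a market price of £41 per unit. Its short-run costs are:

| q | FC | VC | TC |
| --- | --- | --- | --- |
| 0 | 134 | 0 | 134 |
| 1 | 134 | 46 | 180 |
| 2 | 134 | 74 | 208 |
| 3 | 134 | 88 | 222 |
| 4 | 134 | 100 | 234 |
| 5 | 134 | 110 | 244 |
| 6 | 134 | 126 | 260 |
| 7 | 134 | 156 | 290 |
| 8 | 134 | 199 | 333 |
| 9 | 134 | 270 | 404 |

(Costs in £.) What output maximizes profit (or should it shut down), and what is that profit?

q = 7; profit = -£3

Profit at each row (π = 41q − TC): q=0: -134; q=1: -139; q=2: -126; q=3: -99; q=4: -70; q=5: -39; q=6: -14; q=7: -3; q=8: -5; q=9: -35.
Profit is maximized at q = 7. AVC there is 156/7 = £22.29 ≤ P, so producing beats shutting down (which would give -£134).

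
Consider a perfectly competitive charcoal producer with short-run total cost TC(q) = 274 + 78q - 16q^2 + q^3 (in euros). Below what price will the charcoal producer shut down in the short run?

The firm shuts down when price falls below the minimum of average variable cost. AVC = VC/q = 78 - 16q + q^2.
dAVC/dq = -16 + 2q = 0 gives q = 8. min AVC = 78 - 16·8 + 8^2 = 14.
The firm shuts down for any P below €14.

€14 per unit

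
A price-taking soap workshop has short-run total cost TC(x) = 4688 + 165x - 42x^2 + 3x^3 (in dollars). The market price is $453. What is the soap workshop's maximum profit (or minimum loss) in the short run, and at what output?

AVC = 165 - 42x + 3x^2 has its minimum $18 at x = 7; price $453 clears that bar, so the firm operates.
With MC = 165 - 84x + 9x^2, P = MC on the upward-sloping part at x* = 12.
TR = 453·12 = 5436. TC = 4688 + 1116 = 5804. Profit = 5436 − 5804 = -$368.
By producing, the firm covers all variable cost plus $4320 of fixed cost; shutting down would lose the full $4688.

Profit = -$368 at x = 12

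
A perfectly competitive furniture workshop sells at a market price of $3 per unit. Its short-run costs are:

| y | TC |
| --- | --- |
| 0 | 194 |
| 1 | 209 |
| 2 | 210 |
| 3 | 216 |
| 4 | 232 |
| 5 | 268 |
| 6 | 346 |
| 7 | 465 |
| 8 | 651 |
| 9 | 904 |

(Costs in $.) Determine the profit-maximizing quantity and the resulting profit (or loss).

y = 0 (shut down); profit = -$194

Compute π = P·y − TC at each output: y=0: -194; y=1: -206; y=2: -204; y=3: -207; y=4: -220; y=5: -253; y=6: -328; y=7: -444; y=8: -627; y=9: -877.
Profit is highest at y = 0. Equivalently, the lowest AVC in the table is 22/3 ≈ $7.33 at y = 3, and P = $3 falls below it — price never covers variable cost, so the firm shuts down and loses only its fixed cost.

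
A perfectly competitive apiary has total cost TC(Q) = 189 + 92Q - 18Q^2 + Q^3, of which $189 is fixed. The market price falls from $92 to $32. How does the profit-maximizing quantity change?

AVC = 92 - 18Q + Q^2, minimized at Q = 9 where min AVC = $11. MC = 92 - 36Q + 3Q^2.
With P = $92 above the shutdown price, P = MC gives Q = 12.
At P = $32 ≥ min AVC, set P = MC: Q = 10. The firm stays open but cuts output.

Output falls from 12 to 10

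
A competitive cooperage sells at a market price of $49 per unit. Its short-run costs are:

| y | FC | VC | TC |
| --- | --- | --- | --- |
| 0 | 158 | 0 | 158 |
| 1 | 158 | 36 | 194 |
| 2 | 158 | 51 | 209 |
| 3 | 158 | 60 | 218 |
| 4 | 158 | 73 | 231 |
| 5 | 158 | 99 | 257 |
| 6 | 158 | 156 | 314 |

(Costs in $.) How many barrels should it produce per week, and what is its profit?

y = 5; profit = -$12

Profit at each row (π = 49y − TC): y=0: -158; y=1: -145; y=2: -111; y=3: -71; y=4: -35; y=5: -12; y=6: -20.
Profit is maximized at y = 5. AVC there is 99/5 = $19.80 ≤ P, so producing beats shutting down (which would give -$158).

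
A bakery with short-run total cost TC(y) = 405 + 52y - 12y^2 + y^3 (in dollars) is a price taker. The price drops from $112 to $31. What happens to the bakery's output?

AVC = 52 - 12y + y^2, minimized at y = 6 where min AVC = $16. MC = 52 - 24y + 3y^2.
At P = $112 ≥ min AVC, set P = MC on the rising branch: y = 10.
At P = $31 ≥ min AVC, set P = MC: y = 7. The firm stays open but cuts output.

Output falls from 10 to 7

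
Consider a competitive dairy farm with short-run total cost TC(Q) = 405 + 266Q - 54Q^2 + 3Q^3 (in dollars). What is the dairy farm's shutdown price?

$23 per unit

Short-run supply begins at min AVC. From VC = 266Q - 54Q^2 + 3Q^3, AVC = 266 - 54Q + 3Q^2.
dAVC/dQ = -54 + 6Q = 0 gives Q = 9. min AVC = 266 - 54·9 + 3·9^2 = 23.
For P < $23 the firm produces nothing.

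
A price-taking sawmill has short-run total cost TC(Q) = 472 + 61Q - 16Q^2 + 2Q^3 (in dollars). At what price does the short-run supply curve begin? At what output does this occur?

$29 per unit, at Q = 4

The firm shuts down when price falls below the minimum of average variable cost. AVC = VC/Q = 61 - 16Q + 2Q^2.
dAVC/dQ = -16 + 4Q = 0 gives Q = 4. min AVC = 61 - 16·4 + 2·4^2 = 29.
For P < $29 the firm produces nothing.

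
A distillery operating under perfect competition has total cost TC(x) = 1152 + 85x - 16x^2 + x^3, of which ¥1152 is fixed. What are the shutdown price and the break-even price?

Shutdown price = ¥21; break-even price = ¥133

Shutdown price = min AVC. AVC = 85 - 16x + x^2, with vertex at x = 8 and minimum ¥21.
ATC = 1152/x + 85 - 16x + x^2. Setting dATC/dx = −1152/x^2 − 16 + 2x = 0 gives x = 12 (since 2·12^3 − 16·12^2 = 1152).
min ATC = 1152/12 + 85 − 16·12 + 12^2 = ¥133. That is the break-even price.
Between these two prices the firm operates at a loss; above ¥133 it earns a profit.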